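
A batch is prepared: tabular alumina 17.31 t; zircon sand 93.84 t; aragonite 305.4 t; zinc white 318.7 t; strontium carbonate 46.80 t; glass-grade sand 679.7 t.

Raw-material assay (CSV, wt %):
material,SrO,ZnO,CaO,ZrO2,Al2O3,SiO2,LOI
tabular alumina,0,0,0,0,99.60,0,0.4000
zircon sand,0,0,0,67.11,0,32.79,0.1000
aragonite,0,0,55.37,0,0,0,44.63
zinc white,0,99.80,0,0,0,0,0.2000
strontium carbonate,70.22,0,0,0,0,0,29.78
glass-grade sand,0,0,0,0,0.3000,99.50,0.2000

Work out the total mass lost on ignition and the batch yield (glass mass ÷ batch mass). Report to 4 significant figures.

LOI loss = 152.4 t; glass = 1309 t; yield = 89.57%

Working values are displayed (rounded to 4 significant figures) when written out — every computation runs at exact precision throughout — every reported figure is rounded once only; all derived quantities (the six compositions, the yield, glass mass, LOI, totals) are re-derived in exact precision from the weighed amounts at 1309 t of glass as set out in the problem or the answer.
LOI of each material in turn:
  tabular alumina: 17.31 × 0.004000 = 0.06924 t
  zircon sand: 93.84 × 0.001000 = 0.09384 t
  aragonite: 305.4 × 0.4463 = 136.3 t
  zinc white: 318.7 × 0.002000 = 0.6374 t
  strontium carbonate: 46.80 × 0.2978 = 13.94 t
  glass-grade sand: 679.7 × 0.002000 = 1.359 t
Total LOI = 152.4 t
Glass = batch − LOI = 1462 − 152.4 = 1309 t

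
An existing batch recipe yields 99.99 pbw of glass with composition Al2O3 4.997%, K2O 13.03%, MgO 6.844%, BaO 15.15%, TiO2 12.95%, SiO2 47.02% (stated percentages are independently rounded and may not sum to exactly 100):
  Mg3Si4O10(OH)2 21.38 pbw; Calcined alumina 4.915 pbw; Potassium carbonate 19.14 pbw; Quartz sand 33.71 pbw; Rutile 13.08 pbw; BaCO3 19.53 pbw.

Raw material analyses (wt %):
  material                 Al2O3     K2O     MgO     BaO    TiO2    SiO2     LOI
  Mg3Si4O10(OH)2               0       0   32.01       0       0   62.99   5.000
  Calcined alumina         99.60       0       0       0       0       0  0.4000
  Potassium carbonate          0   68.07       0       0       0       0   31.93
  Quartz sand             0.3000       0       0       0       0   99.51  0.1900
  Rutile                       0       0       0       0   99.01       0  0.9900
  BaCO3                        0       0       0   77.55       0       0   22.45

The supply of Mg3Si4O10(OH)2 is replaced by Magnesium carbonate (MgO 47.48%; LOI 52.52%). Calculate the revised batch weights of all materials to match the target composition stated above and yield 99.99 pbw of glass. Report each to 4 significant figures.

Intermediates appear rounded to 4 significant figures. The whole derivation runs at full precision from start to finish — exactly one rounding lands on each reported figure; the derived quantities, including the totals, the six compositions, yield, net glass mass, LOI, are computed starting from the weights per 99.99 pbw of glass in exact precision exactly as printed in the question or the answer.
Target masses of each oxide per 99.99 pbw glass:
  Al2O3: 4.997% × 99.99 = 4.997 pbw
  K2O: 13.03% × 99.99 = 13.03 pbw
  MgO: 6.844% × 99.99 = 6.843 pbw
  BaO: 15.15% × 99.99 = 15.15 pbw
  TiO2: 12.95% × 99.99 = 12.95 pbw
  SiO2: 47.02% × 99.99 = 47.02 pbw
Per-oxide balance check applying the batch weights above, on the stated basis (each sum matches its target mass up to rounding of the answer):
  Al2O3: 4.874·0.9960 + 47.25·0.003000 = 4.996 pbw (target 4.997 pbw)
  K2O: 19.14·0.6807 = 13.03 pbw (target 13.03 pbw)
  MgO: 14.41·0.4748 = 6.842 pbw (target 6.843 pbw)
  BaO: 19.53·0.7755 = 15.15 pbw (target 15.15 pbw)
  TiO2: 13.08·0.9901 = 12.95 pbw (target 12.95 pbw)
  SiO2: 47.25·0.9951 = 47.02 pbw (target 47.02 pbw)
Auditing the glass mass value: total charge less LOI = 99.98 pbw (the Σ of target masses is 99.98 pbw; against the stated basis, 99.99 pbw — a pure rounding effect).
Total batch = Σ batch = 118.3 pbw; ignition loss, Σ(batch × LOI) = 18.30 pbw; yield, glass over the total, = 84.53%.

Revised batch per 99.99 pbw glass:
  Magnesium carbonate: 14.41 pbw
  Calcined alumina: 4.874 pbw
  Potassium carbonate: 19.14 pbw
  Quartz sand: 47.25 pbw
  Rutile: 13.08 pbw
  BaCO3: 19.53 pbw
Total batch = 118.3 pbw; LOI loss = 18.30 pbw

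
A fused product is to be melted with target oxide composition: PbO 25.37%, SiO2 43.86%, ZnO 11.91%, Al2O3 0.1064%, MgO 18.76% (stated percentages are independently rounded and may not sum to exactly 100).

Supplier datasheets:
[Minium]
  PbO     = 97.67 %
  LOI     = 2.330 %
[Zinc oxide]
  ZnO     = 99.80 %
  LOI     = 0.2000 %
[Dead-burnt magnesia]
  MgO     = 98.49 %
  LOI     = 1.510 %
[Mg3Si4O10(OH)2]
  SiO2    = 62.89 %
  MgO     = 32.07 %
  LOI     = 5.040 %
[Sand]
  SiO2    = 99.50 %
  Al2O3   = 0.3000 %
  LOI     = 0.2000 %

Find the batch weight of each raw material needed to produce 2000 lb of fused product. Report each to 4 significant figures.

Batch per 2000 lb fused product:
  Minium: 519.5 lb
  Zinc oxide: 238.7 lb
  Dead-burnt magnesia: 292.2 lb
  Mg3Si4O10(OH)2: 272.6 lb
  Sand: 709.3 lb
Total batch = 2032 lb; LOI loss = 32.15 lb; yield = 98.42%

The working math holds full precision at every stage; working values are printed (rounded to four significant figures) in the printout — a single rounding yields each reported value. The derived quantities, including glass mass, ignition loss, yield, the five compositions, totals, are rebuilt from the batch weights on 2000 lb of glass in full float precision, as given in the problem or the answer.
Target masses of each oxide per 2000 lb fused product:
  PbO: 25.37% × 2000 = 507.4 lb
  SiO2: 43.86% × 2000 = 877.2 lb
  ZnO: 11.91% × 2000 = 238.2 lb
  Al2O3: 0.1064% × 2000 = 2.128 lb
  MgO: 18.76% × 2000 = 375.2 lb
Oxide-by-oxide audit from the weights as reported, at the basis given (sums match the target masses inside rounding margins):
  PbO: 519.5·0.9767 = 507.4 lb (target 507.4 lb)
  SiO2: 272.6·0.6289 + 709.3·0.9950 = 877.2 lb (target 877.2 lb)
  ZnO: 238.7·0.9980 = 238.2 lb (target 238.2 lb)
  Al2O3: 709.3·0.003000 = 2.128 lb (target 2.128 lb)
  MgO: 292.2·0.9849 + 272.6·0.3207 = 375.2 lb (target 375.2 lb)
Mass balance on the glass: whole batch net of LOI = 2000 lb (the targets, summed, come to 2000 lb; basis as stated: 2000 lb — deltas are rounding alone).
Adding the batch up: Σ batch = 2032 lb; the LOI term Σ batch·LOI equals 32.15 lb; the yield ratio, glass ÷ batch: 98.42%.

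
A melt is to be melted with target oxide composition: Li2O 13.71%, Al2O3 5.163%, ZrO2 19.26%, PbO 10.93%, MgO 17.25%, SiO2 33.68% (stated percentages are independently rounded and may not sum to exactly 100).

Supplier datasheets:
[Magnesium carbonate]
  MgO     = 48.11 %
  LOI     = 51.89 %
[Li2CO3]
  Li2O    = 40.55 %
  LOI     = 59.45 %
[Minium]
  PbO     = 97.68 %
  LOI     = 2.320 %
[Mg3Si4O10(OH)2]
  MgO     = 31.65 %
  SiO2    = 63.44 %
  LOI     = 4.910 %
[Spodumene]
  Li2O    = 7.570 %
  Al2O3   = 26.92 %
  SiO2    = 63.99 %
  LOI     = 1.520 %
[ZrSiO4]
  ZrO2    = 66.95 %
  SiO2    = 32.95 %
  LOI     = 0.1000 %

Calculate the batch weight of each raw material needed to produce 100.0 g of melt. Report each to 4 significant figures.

Batch per 100.0 g melt:
  Magnesium carbonate: 23.49 g
  Li2CO3: 30.23 g
  Minium: 11.19 g
  Mg3Si4O10(OH)2: 18.80 g
  Spodumene: 19.18 g
  ZrSiO4: 28.77 g
Total batch = 131.7 g; LOI loss = 31.66 g; yield = 75.95%

Working values appear with 4-significant-digit rounding in the working. All internal work runs at full precision from start to finish. Every reported result sees exactly one rounding; the derived quantities (net glass mass, the yield, LOI, totals, the six compositions) are rebuilt using the weight values at 100.0 g of glass at full precision exactly as printed in the question or the answer.
Target oxide masses per 100.0 g melt:
  Li2O: 13.71% × 100.0 = 13.71 g
  Al2O3: 5.163% × 100.0 = 5.163 g
  ZrO2: 19.26% × 100.0 = 19.26 g
  PbO: 10.93% × 100.0 = 10.93 g
  MgO: 17.25% × 100.0 = 17.25 g
  SiO2: 33.68% × 100.0 = 33.68 g
Oxide-by-oxide audit per the reported batch figures, per the basis as stated (sums match the target masses given rounding of the digits):
  Li2O: 30.23·0.4055 + 19.18·0.07570 = 13.71 g (target 13.71 g)
  Al2O3: 19.18·0.2692 = 5.163 g (target 5.163 g)
  ZrO2: 28.77·0.6695 = 19.26 g (target 19.26 g)
  PbO: 11.19·0.9768 = 10.93 g (target 10.93 g)
  MgO: 23.49·0.4811 + 18.80·0.3165 = 17.25 g (target 17.25 g)
  SiO2: 18.80·0.6344 + 19.18·0.6399 + 28.77·0.3295 = 33.68 g (target 33.68 g)
Glass-mass closure: Σ batch − LOI loss = 100.0 g (per-oxide target masses sum to 99.99 g; stated basis 100.0 g — differing by rounding only).
Total batch = Σ batch = 131.7 g; loss to ignition Σ batch·LOI = 31.66 g; as yield: glass ÷ batch → 75.95%.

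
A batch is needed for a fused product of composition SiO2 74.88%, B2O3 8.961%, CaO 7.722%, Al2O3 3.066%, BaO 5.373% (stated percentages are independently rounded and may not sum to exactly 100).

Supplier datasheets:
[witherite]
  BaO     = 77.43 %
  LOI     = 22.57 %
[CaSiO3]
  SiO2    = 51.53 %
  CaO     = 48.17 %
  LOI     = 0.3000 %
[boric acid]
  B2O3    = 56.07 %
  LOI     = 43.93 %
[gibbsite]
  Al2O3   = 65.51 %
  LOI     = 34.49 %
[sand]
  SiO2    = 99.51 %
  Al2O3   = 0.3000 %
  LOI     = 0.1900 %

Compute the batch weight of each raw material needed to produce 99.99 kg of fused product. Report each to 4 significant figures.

Values along the way are printed (rounded to four significant digits) on the page. Every computation runs at exact precision end to end. Every reported value takes just one rounding; the derived quantities, including yield, ignition loss, five oxide percentages, the totals, glass mass, are rebuilt using the weight values at 99.99 kg of glass in exact precision, as written in the problem or answer text.
Oxide-by-oxide targets in 99.99 kg fused product:
  SiO2: 74.88% × 99.99 = 74.87 kg
  B2O3: 8.961% × 99.99 = 8.960 kg
  CaO: 7.722% × 99.99 = 7.721 kg
  Al2O3: 3.066% × 99.99 = 3.066 kg
  BaO: 5.373% × 99.99 = 5.372 kg
Balance tally, oxide-wise, using the reported weights, relative to the basis at hand (delivered sums recover each target within answer rounding):
  SiO2: 16.03·0.5153 + 66.94·0.9951 = 74.87 kg (target 74.87 kg)
  B2O3: 15.98·0.5607 = 8.960 kg (target 8.960 kg)
  CaO: 16.03·0.4817 = 7.722 kg (target 7.721 kg)
  Al2O3: 4.373·0.6551 + 66.94·0.003000 = 3.066 kg (target 3.066 kg)
  BaO: 6.938·0.7743 = 5.372 kg (target 5.372 kg)
Glass-mass closure: the batch minus its LOI: 99.99 kg (targets for the oxides total 99.99 kg; with the basis standing at 99.99 kg — a pure rounding effect).
Batch total: Σ batch = 110.3 kg; loss to ignition Σ batch·LOI = 10.27 kg; yield: glass divided by total = 90.69%.

Batch per 99.99 kg fused product:
  witherite: 6.938 kg
  CaSiO3: 16.03 kg
  boric acid: 15.98 kg
  gibbsite: 4.373 kg
  sand: 66.94 kg
Total batch = 110.3 kg; LOI loss = 10.27 kg; yield = 90.69%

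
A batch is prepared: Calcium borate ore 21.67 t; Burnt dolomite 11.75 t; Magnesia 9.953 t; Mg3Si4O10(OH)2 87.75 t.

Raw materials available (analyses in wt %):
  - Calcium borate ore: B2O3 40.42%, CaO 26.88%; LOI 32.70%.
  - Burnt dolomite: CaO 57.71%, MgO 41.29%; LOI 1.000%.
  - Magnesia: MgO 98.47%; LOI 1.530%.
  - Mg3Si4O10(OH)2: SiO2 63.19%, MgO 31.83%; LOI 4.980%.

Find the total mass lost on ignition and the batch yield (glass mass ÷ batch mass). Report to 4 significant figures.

Every computation holds exact precision at all times; in-progress results are printed with 4-significant-figure rounding at each printed step — each reported value undergoes a single rounding — the derived quantities (LOI, the totals, glass mass, the four compositions, the yield) are carried at full precision from the batch weights at 119.4 t of glass, as they appear in either problem or answer.
LOI of each material in turn:
  Calcium borate ore: 21.67 × 0.3270 = 7.086 t
  Burnt dolomite: 11.75 × 0.01000 = 0.1175 t
  Magnesia: 9.953 × 0.01530 = 0.1523 t
  Mg3Si4O10(OH)2: 87.75 × 0.04980 = 4.370 t
Total LOI = 11.73 t
Glass = batch − LOI = 131.1 − 11.73 = 119.4 t

LOI loss = 11.73 t; glass = 119.4 t; yield = 91.06%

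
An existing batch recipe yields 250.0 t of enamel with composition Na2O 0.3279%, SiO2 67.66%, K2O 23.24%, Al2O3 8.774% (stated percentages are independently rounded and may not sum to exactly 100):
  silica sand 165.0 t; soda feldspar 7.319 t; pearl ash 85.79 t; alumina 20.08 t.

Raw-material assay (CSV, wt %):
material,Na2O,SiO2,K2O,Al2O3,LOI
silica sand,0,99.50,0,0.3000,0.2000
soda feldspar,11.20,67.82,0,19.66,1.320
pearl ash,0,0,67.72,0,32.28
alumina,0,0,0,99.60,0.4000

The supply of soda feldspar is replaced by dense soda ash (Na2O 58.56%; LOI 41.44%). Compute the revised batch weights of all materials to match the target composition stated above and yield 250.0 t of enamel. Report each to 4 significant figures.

Revised batch per 250.0 t enamel:
  silica sand: 170.0 t
  dense soda ash: 1.400 t
  pearl ash: 85.79 t
  alumina: 21.51 t
Total batch = 278.7 t; LOI loss = 28.70 t

All arithmetic runs at full float precision at every stage — values along the way are displayed (rounded to four significant figures) on the page; each reported number is rounded exactly once; all derived quantities, including four oxide percentages, net glass mass, LOI, the totals, the yield, are re-derived starting from the weights per 250.0 t of glass at full precision exactly as shown in question or answer.
Per-oxide target masses for 250.0 t enamel:
  Na2O: 0.3279% × 250.0 = 0.8198 t
  SiO2: 67.66% × 250.0 = 169.2 t
  K2O: 23.24% × 250.0 = 58.10 t
  Al2O3: 8.774% × 250.0 = 21.94 t
Checking each oxide sum with the batch weights as given, under the basis named above (oxide sums agree with the targets net of answer rounding effects):
  Na2O: 1.400·0.5856 = 0.8198 t (target 0.8198 t)
  SiO2: 170.0·0.9950 = 169.2 t (target 169.2 t)
  K2O: 85.79·0.6772 = 58.10 t (target 58.10 t)
  Al2O3: 170.0·0.003000 + 21.51·0.9960 = 21.93 t (target 21.94 t)
Auditing the glass mass value: net batch after ignition = 250.0 t (the Σ of target masses is 250.0 t; the stated basis being 250.0 t — rounding explains the deltas).
Batch total: Σ batch = 278.7 t; the LOI term Σ batch·LOI equals 28.70 t; the yield ratio, glass ÷ batch: 89.70%.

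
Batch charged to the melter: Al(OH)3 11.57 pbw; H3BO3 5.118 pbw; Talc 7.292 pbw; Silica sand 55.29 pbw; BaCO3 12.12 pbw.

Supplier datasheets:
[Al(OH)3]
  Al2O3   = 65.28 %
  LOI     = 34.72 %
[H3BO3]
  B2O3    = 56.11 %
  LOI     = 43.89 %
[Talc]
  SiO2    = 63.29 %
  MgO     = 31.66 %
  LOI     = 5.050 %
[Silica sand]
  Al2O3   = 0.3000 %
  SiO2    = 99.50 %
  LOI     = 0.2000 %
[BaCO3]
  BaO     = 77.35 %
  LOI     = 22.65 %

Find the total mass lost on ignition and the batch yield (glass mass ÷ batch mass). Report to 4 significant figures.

Mid-chain values appear rounded to four significant digits within the worked lines. All internal work carries full precision through the solve — a single rounding completes each reported result — the derived quantities, including the five compositions, totals, glass mass, LOI, the yield, are carried using the weight values per 81.90 pbw of glass in full precision, as given in problem or answer.
Per-material ignition loss:
  Al(OH)3: 11.57 × 0.3472 = 4.017 pbw
  H3BO3: 5.118 × 0.4389 = 2.246 pbw
  Talc: 7.292 × 0.05050 = 0.3682 pbw
  Silica sand: 55.29 × 0.002000 = 0.1106 pbw
  BaCO3: 12.12 × 0.2265 = 2.745 pbw
Total LOI = 9.487 pbw
Glass = batch − LOI = 91.39 − 9.487 = 81.90 pbw

LOI loss = 9.487 pbw; glass = 81.90 pbw; yield = 89.62%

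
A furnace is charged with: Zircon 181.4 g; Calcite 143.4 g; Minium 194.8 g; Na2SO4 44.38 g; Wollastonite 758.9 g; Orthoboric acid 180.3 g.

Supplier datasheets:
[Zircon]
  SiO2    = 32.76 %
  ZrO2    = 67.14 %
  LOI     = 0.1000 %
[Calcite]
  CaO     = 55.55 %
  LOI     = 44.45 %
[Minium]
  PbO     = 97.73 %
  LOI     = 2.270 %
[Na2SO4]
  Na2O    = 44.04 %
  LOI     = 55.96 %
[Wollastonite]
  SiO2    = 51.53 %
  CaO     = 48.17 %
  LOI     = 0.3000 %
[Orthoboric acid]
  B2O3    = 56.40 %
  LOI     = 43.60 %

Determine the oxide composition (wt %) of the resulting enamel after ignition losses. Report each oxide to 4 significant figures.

Mid-chain values appear rounded to four significant digits when written out. Every computation maintains full float precision end to end. Each reported number receives exactly one rounding. All derived quantities are recomputed at full float precision (ignition loss, the totals, yield, net glass mass, the six compositions) from the batch weights for 1329 g of glass as given in problem or answer.
Oxide masses out of the charge:
  PbO: 194.8·0.9773 = 190.4 g
  SiO2: 181.4·0.3276 + 758.9·0.5153 = 450.5 g
  CaO: 143.4·0.5555 + 758.9·0.4817 = 445.2 g
  Na2O: 44.38·0.4404 = 19.54 g
  ZrO2: 181.4·0.6714 = 121.8 g
  B2O3: 180.3·0.5640 = 101.7 g
LOI: 181.4·0.001000 + 143.4·0.4445 + 194.8·0.02270 + 44.38·0.5596 + 758.9·0.003000 + 180.3·0.4360 = 174.1 g
Net of LOI, the glass mass = 1503 − 174.1 = 1329 g (consistent with Σ oxide mass)
each oxide over glass, ×100, is wt %

Glass mass = 1329 g (batch 1503 − LOI 174.1).
Composition: PbO 14.32%, SiO2 33.89%, CaO 33.50%, Na2O 1.471%, ZrO2 9.163%, B2O3 7.651%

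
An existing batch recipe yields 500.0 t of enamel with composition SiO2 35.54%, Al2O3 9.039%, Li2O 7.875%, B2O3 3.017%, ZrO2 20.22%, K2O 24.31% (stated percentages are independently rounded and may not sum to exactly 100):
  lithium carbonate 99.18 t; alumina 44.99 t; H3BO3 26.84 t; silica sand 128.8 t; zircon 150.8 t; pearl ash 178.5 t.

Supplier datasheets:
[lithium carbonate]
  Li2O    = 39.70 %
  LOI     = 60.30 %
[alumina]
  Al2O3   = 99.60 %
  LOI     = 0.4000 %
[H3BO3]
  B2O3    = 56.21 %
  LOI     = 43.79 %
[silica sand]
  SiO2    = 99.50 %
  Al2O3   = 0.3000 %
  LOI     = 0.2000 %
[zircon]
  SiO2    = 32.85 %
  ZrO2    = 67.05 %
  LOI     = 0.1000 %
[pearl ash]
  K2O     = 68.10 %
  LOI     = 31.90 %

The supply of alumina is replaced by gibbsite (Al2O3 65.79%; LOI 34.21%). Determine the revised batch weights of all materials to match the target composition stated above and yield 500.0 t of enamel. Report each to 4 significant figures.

Values along the way are shown, rounded to 4 significant figures, within the worked lines — all arithmetic keeps full precision from first step to last; every reported number sees exactly one rounding. Derived quantities are computed at full float precision (six oxide percentages, yield, the totals, LOI, net glass mass) using the weight values per 500.0 t of glass exactly as printed in the problem or answer text.
Target masses of each oxide per 500.0 t enamel:
  SiO2: 35.54% × 500.0 = 177.7 t
  Al2O3: 9.039% × 500.0 = 45.20 t
  Li2O: 7.875% × 500.0 = 39.38 t
  B2O3: 3.017% × 500.0 = 15.08 t
  ZrO2: 20.22% × 500.0 = 101.1 t
  K2O: 24.31% × 500.0 = 121.6 t
Balance tally, oxide-wise, per the reported batch figures, relative to the basis at hand (summed amounts equal target values net of answer rounding effects):
  SiO2: 128.8·0.9950 + 150.8·0.3285 = 177.7 t (target 177.7 t)
  Al2O3: 68.11·0.6579 + 128.8·0.003000 = 45.20 t (target 45.20 t)
  Li2O: 99.18·0.3970 = 39.37 t (target 39.38 t)
  B2O3: 26.84·0.5621 = 15.09 t (target 15.08 t)
  ZrO2: 150.8·0.6705 = 101.1 t (target 101.1 t)
  K2O: 178.5·0.6810 = 121.6 t (target 121.6 t)
Auditing the glass mass value: Σ batch − LOI loss = 500.0 t (the Σ of target masses is 500.0 t; the stated basis being 500.0 t — a pure rounding effect).
Total batch = Σ batch = 652.2 t; loss to ignition Σ batch·LOI = 152.2 t; yield, glass over the total, = 76.66%.

Revised batch per 500.0 t enamel:
  lithium carbonate: 99.18 t
  gibbsite: 68.11 t
  H3BO3: 26.84 t
  silica sand: 128.8 t
  zircon: 150.8 t
  pearl ash: 178.5 t
Total batch = 652.2 t; LOI loss = 152.2 t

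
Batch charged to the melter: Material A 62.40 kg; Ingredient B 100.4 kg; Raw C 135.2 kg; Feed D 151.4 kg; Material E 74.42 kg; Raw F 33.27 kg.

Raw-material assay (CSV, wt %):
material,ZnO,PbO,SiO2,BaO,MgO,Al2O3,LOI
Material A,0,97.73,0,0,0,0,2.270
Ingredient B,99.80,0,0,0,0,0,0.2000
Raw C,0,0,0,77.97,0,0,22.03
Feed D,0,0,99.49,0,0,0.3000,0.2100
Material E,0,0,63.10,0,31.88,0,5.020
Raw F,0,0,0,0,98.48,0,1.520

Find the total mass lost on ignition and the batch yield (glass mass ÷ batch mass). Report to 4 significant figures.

LOI loss = 35.96 kg; glass = 521.1 kg; yield = 93.54%

Every computation runs at full precision in every operation — the intermediate values appear, rounded to four significant digits, in the printout. Each reported result is rounded exactly once. Derived quantities, which include net glass mass, the totals, LOI, six oxide percentages, yield, are re-derived at exact precision, precisely as stated by the question or the answer, using the weight values for 521.1 kg of glass.
Material-by-material LOI:
  Material A: 62.40 × 0.02270 = 1.416 kg
  Ingredient B: 100.4 × 0.002000 = 0.2008 kg
  Raw C: 135.2 × 0.2203 = 29.78 kg
  Feed D: 151.4 × 0.002100 = 0.3179 kg
  Material E: 74.42 × 0.05020 = 3.736 kg
  Raw F: 33.27 × 0.01520 = 0.5057 kg
Total LOI = 35.96 kg
Glass = batch − LOI = 557.1 − 35.96 = 521.1 kg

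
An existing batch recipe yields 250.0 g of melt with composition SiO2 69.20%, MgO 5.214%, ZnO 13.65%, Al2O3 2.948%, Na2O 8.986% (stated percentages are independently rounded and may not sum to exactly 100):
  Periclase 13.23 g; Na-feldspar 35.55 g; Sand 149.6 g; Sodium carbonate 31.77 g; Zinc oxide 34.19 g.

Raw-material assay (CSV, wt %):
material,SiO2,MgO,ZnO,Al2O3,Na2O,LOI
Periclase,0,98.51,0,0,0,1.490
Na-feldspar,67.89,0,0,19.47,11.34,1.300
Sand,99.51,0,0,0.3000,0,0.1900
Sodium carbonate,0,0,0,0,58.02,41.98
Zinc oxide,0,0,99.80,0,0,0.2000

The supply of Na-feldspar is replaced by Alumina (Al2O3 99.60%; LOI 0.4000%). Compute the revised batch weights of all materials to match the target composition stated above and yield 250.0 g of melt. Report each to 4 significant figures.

The whole derivation maintains full precision throughout. The intermediate values are printed, rounded to four significant figures, as written. Every reported value includes exactly one rounding — derived quantities (ignition loss, glass mass, yield, totals, the five compositions) are recomputed at full precision starting from the weights on 250.0 g of glass as quoted within question or answer.
Oxide-by-oxide targets in 250.0 g melt:
  SiO2: 69.20% × 250.0 = 173.0 g
  MgO: 5.214% × 250.0 = 13.04 g
  ZnO: 13.65% × 250.0 = 34.12 g
  Al2O3: 2.948% × 250.0 = 7.370 g
  Na2O: 8.986% × 250.0 = 22.46 g
A balance pass over the oxides, given the weights on record, at the basis given (sum by sum, the targets are met within answer rounding):
  SiO2: 173.9·0.9951 = 173.0 g (target 173.0 g)
  MgO: 13.23·0.9851 = 13.03 g (target 13.04 g)
  ZnO: 34.19·0.9980 = 34.12 g (target 34.12 g)
  Al2O3: 6.876·0.9960 + 173.9·0.003000 = 7.370 g (target 7.370 g)
  Na2O: 38.72·0.5802 = 22.47 g (target 22.46 g)
Consistency of the glass mass: whole batch net of LOI = 250.0 g (summing oxide targets gives 250.0 g; against the stated basis, 250.0 g — gaps are rounding artifacts).
Batch grand total — Σ batch = 266.9 g; the LOI term Σ batch·LOI equals 16.88 g; as yield: glass ÷ batch → 93.68%.

Revised batch per 250.0 g melt:
  Periclase: 13.23 g
  Alumina: 6.876 g
  Sand: 173.9 g
  Sodium carbonate: 38.72 g
  Zinc oxide: 34.19 g
Total batch = 266.9 g; LOI loss = 16.88 g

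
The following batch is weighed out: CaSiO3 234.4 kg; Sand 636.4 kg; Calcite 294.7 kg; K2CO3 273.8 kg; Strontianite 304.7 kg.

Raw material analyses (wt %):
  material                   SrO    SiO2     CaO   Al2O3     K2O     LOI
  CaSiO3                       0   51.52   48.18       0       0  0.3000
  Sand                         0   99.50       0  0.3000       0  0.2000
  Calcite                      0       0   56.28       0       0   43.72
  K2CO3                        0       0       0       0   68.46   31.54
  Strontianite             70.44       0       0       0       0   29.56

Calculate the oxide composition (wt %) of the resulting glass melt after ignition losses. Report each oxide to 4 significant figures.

Every computation carries full precision throughout — intermediates appear (rounded to four significant digits) on the page. Exactly one rounding is applied to every reported value. Derived quantities are rebuilt from the weighed amounts for 1437 kg of glass in full precision (five oxide percentages, the yield, LOI, totals, glass mass) precisely as stated by question or answer.
Oxide-by-oxide delivered mass:
  SrO: 304.7·0.7044 = 214.6 kg
  SiO2: 234.4·0.5152 + 636.4·0.9950 = 754.0 kg
  CaO: 234.4·0.4818 + 294.7·0.5628 = 278.8 kg
  Al2O3: 636.4·0.003000 = 1.909 kg
  K2O: 273.8·0.6846 = 187.4 kg
LOI: 234.4·0.003000 + 636.4·0.002000 + 294.7·0.4372 + 273.8·0.3154 + 304.7·0.2956 = 307.2 kg
Resulting glass, batch − LOI: 1744 − 307.2 = 1437 kg (= Σ oxide masses)
each oxide over glass, ×100, is wt %

Glass mass = 1437 kg (batch 1744 − LOI 307.2).
Composition: SrO 14.94%, SiO2 52.48%, CaO 19.40%, Al2O3 0.1329%, K2O 13.05%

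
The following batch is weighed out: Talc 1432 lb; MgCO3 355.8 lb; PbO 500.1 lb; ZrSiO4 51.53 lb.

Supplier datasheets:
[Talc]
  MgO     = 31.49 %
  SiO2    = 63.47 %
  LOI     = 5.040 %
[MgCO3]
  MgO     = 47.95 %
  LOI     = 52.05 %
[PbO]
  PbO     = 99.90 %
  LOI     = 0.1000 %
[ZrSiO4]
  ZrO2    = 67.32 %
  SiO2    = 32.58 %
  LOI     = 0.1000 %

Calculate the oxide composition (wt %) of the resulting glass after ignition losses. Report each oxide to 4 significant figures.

Full precision is held from first step to last. In-progress results are printed, with 4-significant-figure rounding, in the printout — exactly one rounding is applied to every reported number — all derived quantities are carried at full float precision (glass mass, the totals, yield, ignition loss, the four compositions) from the batch weights at 2082 lb of glass as written in either problem or answer.
Per-oxide mass from batch:
  ZrO2: 51.53·0.6732 = 34.69 lb
  MgO: 1432·0.3149 + 355.8·0.4795 = 621.5 lb
  SiO2: 1432·0.6347 + 51.53·0.3258 = 925.7 lb
  PbO: 500.1·0.9990 = 499.6 lb
LOI: 1432·0.05040 + 355.8·0.5205 + 500.1·0.001000 + 51.53·0.001000 = 257.9 lb
batch − LOI leaves glass = 2339 − 257.9 = 2082 lb (matching Σ of the oxides)
oxide / glass × 100 gives the wt %

Glass mass = 2082 lb (batch 2339 − LOI 257.9).
Composition: ZrO2 1.667%, MgO 29.86%, SiO2 44.47%, PbO 24.00%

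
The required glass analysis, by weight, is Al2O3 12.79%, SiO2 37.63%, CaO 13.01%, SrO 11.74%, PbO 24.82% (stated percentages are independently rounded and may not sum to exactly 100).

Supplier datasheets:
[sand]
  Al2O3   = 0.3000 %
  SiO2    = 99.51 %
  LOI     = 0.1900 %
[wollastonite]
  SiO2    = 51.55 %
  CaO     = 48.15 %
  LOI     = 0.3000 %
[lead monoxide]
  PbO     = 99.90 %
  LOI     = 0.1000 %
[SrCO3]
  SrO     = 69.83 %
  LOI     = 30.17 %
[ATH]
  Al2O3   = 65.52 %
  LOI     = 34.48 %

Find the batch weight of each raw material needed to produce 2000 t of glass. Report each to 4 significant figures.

Batch per 2000 t glass:
  sand: 476.4 t
  wollastonite: 540.4 t
  lead monoxide: 496.9 t
  SrCO3: 336.2 t
  ATH: 388.2 t
Total batch = 2238 t; LOI loss = 238.3 t; yield = 89.35%

The whole derivation maintains full precision all the way through — the intermediate values are printed, rounded to four significant figures, as written — exactly one rounding lands on each reported value. The derived quantities (yield, five oxide percentages, totals, ignition loss, net glass mass) are re-derived starting from the weights for 2000 t of glass at full precision, as given in question or answer.
Oxide mass targets, per 2000 t glass:
  Al2O3: 12.79% × 2000 = 255.8 t
  SiO2: 37.63% × 2000 = 752.6 t
  CaO: 13.01% × 2000 = 260.2 t
  SrO: 11.74% × 2000 = 234.8 t
  PbO: 24.82% × 2000 = 496.4 t
Sums-versus-targets review from the weights as reported, relative to the basis at hand (sum by sum, the targets are met modulo rounding of the values):
  Al2O3: 476.4·0.003000 + 388.2·0.6552 = 255.8 t (target 255.8 t)
  SiO2: 476.4·0.9951 + 540.4·0.5155 = 752.6 t (target 752.6 t)
  CaO: 540.4·0.4815 = 260.2 t (target 260.2 t)
  SrO: 336.2·0.6983 = 234.8 t (target 234.8 t)
  PbO: 496.9·0.9990 = 496.4 t (target 496.4 t)
Consistency of the glass mass: total charge less LOI = 2000 t (targets for the oxides total 2000 t; with the basis standing at 2000 t — deltas are rounding alone).
Adding the batch up: Σ batch = 2238 t; LOI removed, Σ of batch·LOI: 238.3 t; as yield: glass ÷ batch → 89.35%.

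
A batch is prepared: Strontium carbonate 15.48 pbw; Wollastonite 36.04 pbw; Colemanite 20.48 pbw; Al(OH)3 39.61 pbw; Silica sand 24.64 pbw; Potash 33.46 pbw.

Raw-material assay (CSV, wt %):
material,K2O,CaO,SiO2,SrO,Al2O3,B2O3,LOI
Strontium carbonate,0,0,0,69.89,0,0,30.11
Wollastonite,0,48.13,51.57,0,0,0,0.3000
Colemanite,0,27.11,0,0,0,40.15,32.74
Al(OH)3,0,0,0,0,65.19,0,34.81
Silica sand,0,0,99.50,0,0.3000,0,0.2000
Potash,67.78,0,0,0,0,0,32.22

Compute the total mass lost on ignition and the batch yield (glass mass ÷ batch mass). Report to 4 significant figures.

LOI loss = 36.09 pbw; glass = 133.6 pbw; yield = 78.73%

All internal work keeps full precision at all times. In-progress results appear with 4-significant-figure rounding on the page. Exactly one rounding is applied to each reported result. All derived quantities are rebuilt from the weighed amounts for 133.6 pbw of glass in full float precision (ignition loss, the totals, yield, net glass mass, the six compositions) as they appear in question or answer.
LOI of each material in turn:
  Strontium carbonate: 15.48 × 0.3011 = 4.661 pbw
  Wollastonite: 36.04 × 0.003000 = 0.1081 pbw
  Colemanite: 20.48 × 0.3274 = 6.705 pbw
  Al(OH)3: 39.61 × 0.3481 = 13.79 pbw
  Silica sand: 24.64 × 0.002000 = 0.04928 pbw
  Potash: 33.46 × 0.3222 = 10.78 pbw
Total LOI = 36.09 pbw
Glass = batch − LOI = 169.7 − 36.09 = 133.6 pbw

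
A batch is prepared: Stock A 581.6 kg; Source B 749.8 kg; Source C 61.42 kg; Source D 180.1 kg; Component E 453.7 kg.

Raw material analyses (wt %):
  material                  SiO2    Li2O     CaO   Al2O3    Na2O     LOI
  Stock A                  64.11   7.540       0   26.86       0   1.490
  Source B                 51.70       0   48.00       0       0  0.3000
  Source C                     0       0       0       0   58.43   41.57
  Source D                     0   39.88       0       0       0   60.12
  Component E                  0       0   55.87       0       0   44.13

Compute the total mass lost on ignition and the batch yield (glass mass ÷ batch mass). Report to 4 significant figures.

All internal work maintains full precision from start to finish — rounding to 4 significant figures extends to each mid-chain value as printed — exactly one rounding lands on each reported result — derived quantities, which include five oxide percentages, LOI, totals, the yield, net glass mass, are re-derived at exact precision, exactly as shown in the problem or answer text, from the weighed amounts at 1682 kg of glass.
Loss on ignition, line by line:
  Stock A: 581.6 × 0.01490 = 8.666 kg
  Source B: 749.8 × 0.003000 = 2.249 kg
  Source C: 61.42 × 0.4157 = 25.53 kg
  Source D: 180.1 × 0.6012 = 108.3 kg
  Component E: 453.7 × 0.4413 = 200.2 kg
Total LOI = 344.9 kg
Glass = batch − LOI = 2027 − 344.9 = 1682 kg

LOI loss = 344.9 kg; glass = 1682 kg; yield = 82.98%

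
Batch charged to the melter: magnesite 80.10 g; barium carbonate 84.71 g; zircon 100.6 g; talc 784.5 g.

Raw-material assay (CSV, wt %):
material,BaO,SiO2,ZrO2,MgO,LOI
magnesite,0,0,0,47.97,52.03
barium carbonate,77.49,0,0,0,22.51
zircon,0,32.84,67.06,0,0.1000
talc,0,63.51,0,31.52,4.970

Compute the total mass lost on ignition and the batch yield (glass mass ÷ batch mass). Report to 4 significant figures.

LOI loss = 99.83 g; glass = 950.1 g; yield = 90.49%

Every computation maintains full precision in every operation — mid-chain values are printed (rounded to four significant digits) when written out. A single rounding completes every reported number. Derived quantities (LOI, yield, totals, net glass mass, the four compositions) are re-derived at exact precision from the weighed amounts for 950.1 g of glass, as quoted within the problem or answer text.
Per-material ignition loss:
  magnesite: 80.10 × 0.5203 = 41.68 g
  barium carbonate: 84.71 × 0.2251 = 19.07 g
  zircon: 100.6 × 0.001000 = 0.1006 g
  talc: 784.5 × 0.04970 = 38.99 g
Total LOI = 99.83 g
Glass = batch − LOI = 1050 − 99.83 = 950.1 g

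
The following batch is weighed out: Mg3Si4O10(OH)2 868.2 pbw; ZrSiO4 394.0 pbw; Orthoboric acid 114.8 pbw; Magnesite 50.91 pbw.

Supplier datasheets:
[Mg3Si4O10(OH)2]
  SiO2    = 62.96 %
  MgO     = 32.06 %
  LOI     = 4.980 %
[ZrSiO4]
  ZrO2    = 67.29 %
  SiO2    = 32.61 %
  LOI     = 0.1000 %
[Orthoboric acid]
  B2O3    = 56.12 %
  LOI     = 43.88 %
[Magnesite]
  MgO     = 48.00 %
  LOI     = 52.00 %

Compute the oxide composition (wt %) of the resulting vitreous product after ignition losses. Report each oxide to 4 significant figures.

The whole derivation runs at exact precision at each step; intermediates are shown (rounded to four significant digits) in the printout; each reported value undergoes a single rounding. The derived quantities, which include ignition loss, the yield, four oxide percentages, the totals, net glass mass, are rebuilt in full float precision, as given in either problem or answer, starting from the weights at 1307 pbw of glass.
Mass of each oxide from the mix:
  ZrO2: 394.0·0.6729 = 265.1 pbw
  SiO2: 868.2·0.6296 + 394.0·0.3261 = 675.1 pbw
  MgO: 868.2·0.3206 + 50.91·0.4800 = 302.8 pbw
  B2O3: 114.8·0.5612 = 64.43 pbw
LOI: 868.2·0.04980 + 394.0·0.001000 + 114.8·0.4388 + 50.91·0.5200 = 120.5 pbw
Glass mass = batch − LOI = 1428 − 120.5 = 1307 pbw (the oxide masses sum to this)
each oxide over glass, ×100, is wt %

Glass mass = 1307 pbw (batch 1428 − LOI 120.5).
Composition: ZrO2 20.28%, SiO2 51.64%, MgO 23.16%, B2O3 4.928%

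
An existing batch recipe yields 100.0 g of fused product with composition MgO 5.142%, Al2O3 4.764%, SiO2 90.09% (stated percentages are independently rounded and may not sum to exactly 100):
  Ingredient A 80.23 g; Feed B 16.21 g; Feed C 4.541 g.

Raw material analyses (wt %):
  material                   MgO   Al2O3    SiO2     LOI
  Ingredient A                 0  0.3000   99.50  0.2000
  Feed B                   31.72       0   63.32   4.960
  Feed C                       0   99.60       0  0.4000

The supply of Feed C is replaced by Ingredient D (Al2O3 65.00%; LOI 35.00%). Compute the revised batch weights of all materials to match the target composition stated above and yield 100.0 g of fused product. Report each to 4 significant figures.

The intermediate values are shown, rounded to four significant digits, in the working — all arithmetic runs at full float precision at every stage; each reported result carries a single rounding — all derived quantities, which include LOI, three oxide percentages, the totals, the yield, glass mass, are re-derived at full precision, as quoted within the problem or answer text, from the weighed amounts for 100.0 g of glass.
Target masses of each oxide per 100.0 g fused product:
  MgO: 5.142% × 100.0 = 5.142 g
  Al2O3: 4.764% × 100.0 = 4.764 g
  SiO2: 90.09% × 100.0 = 90.09 g
A balance pass over the oxides, applying the batch weights above, versus the basis set out (every target is met by its sum exact up to rounding of places):
  MgO: 16.21·0.3172 = 5.142 g (target 5.142 g)
  Al2O3: 80.23·0.003000 + 6.959·0.6500 = 4.764 g (target 4.764 g)
  SiO2: 80.23·0.9950 + 16.21·0.6332 = 90.09 g (target 90.09 g)
Consistency of the glass mass: Σ batch − LOI loss = 100.0 g (targets for the oxides total 100.0 g; versus the stated basis of 100.0 g — differing by rounding only).
Batch total: Σ batch = 103.4 g; Σ batch·LOI gives LOI loss = 3.400 g; as yield: glass ÷ batch → 96.71%.

Revised batch per 100.0 g fused product:
  Ingredient A: 80.23 g
  Feed B: 16.21 g
  Ingredient D: 6.959 g
Total batch = 103.4 g; LOI loss = 3.400 g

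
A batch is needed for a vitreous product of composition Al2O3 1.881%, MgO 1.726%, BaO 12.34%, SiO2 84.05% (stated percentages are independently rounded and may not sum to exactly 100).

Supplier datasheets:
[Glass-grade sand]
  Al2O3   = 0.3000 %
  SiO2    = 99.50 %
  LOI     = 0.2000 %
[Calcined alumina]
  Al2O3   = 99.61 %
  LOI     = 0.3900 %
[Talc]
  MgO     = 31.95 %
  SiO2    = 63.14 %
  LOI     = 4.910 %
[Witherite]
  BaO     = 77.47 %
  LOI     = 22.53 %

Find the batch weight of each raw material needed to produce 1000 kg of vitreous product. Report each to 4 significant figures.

Intermediates are shown with 4-significant-figure rounding as written. Each numeric step holds full float precision through the solve; exactly one rounding is applied to every reported value; all derived quantities (the yield, net glass mass, the four compositions, the totals, ignition loss) are carried in exact precision starting from the weights per 1000 kg of glass, as they appear in either problem or answer.
Oxide mass targets, per 1000 kg vitreous product:
  Al2O3: 1.881% × 1000 = 18.81 kg
  MgO: 1.726% × 1000 = 17.26 kg
  BaO: 12.34% × 1000 = 123.4 kg
  SiO2: 84.05% × 1000 = 840.5 kg
Balance tally, oxide-wise, working from each reported weight, against the basis in use (delivered sums recover each target inside rounding margins):
  Al2O3: 810.4·0.003000 + 16.44·0.9961 = 18.81 kg (target 18.81 kg)
  MgO: 54.02·0.3195 = 17.26 kg (target 17.26 kg)
  BaO: 159.3·0.7747 = 123.4 kg (target 123.4 kg)
  SiO2: 810.4·0.9950 + 54.02·0.6314 = 840.5 kg (target 840.5 kg)
Glass-mass bookkeeping: batch Σ − ignition loss = 999.9 kg (targets for the oxides total 1000 kg; versus the stated basis of 1000 kg — any gap is answer rounding).
Whole-batch sum: Σ batch = 1040 kg; ignition loss, Σ(batch × LOI) = 40.23 kg; yield = glass ÷ total batch = 96.13%.

Batch per 1000 kg vitreous product:
  Glass-grade sand: 810.4 kg
  Calcined alumina: 16.44 kg
  Talc: 54.02 kg
  Witherite: 159.3 kg
Total batch = 1040 kg; LOI loss = 40.23 kg; yield = 96.13%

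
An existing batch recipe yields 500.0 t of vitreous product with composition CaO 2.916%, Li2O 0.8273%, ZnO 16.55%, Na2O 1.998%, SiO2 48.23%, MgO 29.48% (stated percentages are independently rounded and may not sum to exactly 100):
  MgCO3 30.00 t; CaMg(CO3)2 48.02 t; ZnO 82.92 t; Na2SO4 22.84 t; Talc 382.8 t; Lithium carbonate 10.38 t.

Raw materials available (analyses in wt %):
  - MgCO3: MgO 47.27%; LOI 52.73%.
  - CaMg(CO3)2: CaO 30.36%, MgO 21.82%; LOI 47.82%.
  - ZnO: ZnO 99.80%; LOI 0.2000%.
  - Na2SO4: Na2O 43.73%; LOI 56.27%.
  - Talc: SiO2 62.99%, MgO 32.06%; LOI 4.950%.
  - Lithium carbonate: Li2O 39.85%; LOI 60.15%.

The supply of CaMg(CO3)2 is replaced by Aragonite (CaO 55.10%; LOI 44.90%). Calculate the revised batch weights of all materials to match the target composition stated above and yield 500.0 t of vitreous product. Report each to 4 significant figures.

Each numeric step carries full float precision through every step — working values are printed rounded off to 4 significant digits in the printout. Each reported value undergoes a single rounding. The derived quantities are re-derived from the batch weights per 500.0 t of glass at full precision (LOI, six oxide percentages, the totals, glass mass, yield), exactly as shown in the problem or the answer.
Oxide mass targets, per 500.0 t vitreous product:
  CaO: 2.916% × 500.0 = 14.58 t
  Li2O: 0.8273% × 500.0 = 4.137 t
  ZnO: 16.55% × 500.0 = 82.75 t
  Na2O: 1.998% × 500.0 = 9.990 t
  SiO2: 48.23% × 500.0 = 241.2 t
  MgO: 29.48% × 500.0 = 147.4 t
Per-oxide balance check per the reported batch figures, on the stated basis (delivered sums recover each target given rounding of the digits):
  CaO: 26.46·0.5510 = 14.58 t (target 14.58 t)
  Li2O: 10.38·0.3985 = 4.136 t (target 4.137 t)
  ZnO: 82.92·0.9980 = 82.75 t (target 82.75 t)
  Na2O: 22.84·0.4373 = 9.988 t (target 9.990 t)
  SiO2: 382.8·0.6299 = 241.1 t (target 241.2 t)
  MgO: 52.17·0.4727 + 382.8·0.3206 = 147.4 t (target 147.4 t)
Glass mass check: batch total minus LOI = 500.0 t (oxide target masses add up to 500.0 t; versus the stated basis of 500.0 t — differing by rounding only).
Batch grand total — Σ batch = 577.6 t; LOI loss = Σ batch·LOI = 77.60 t; the yield ratio, glass ÷ batch: 86.56%.

Revised batch per 500.0 t vitreous product:
  MgCO3: 52.17 t
  Aragonite: 26.46 t
  ZnO: 82.92 t
  Na2SO4: 22.84 t
  Talc: 382.8 t
  Lithium carbonate: 10.38 t
Total batch = 577.6 t; LOI loss = 77.60 t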